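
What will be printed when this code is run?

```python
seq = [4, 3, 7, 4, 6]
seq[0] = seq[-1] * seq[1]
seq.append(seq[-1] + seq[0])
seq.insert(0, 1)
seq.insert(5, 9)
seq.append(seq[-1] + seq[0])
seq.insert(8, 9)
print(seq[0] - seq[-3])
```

seq[0] = seq[-1]*seq[1] = 6*3 = 18 → [18, 3, 7, 4, 6]
append seq[-1]+seq[0] = 6+18 = 24 → [18, 3, 7, 4, 6, 24]
insert 1 at 0 → [1, 18, 3, 7, 4, 6, 24]
insert 9 at 5 → [1, 18, 3, 7, 4, 9, 6, 24]
append seq[-1]+seq[0] = 24+1 = 25 → [1, 18, 3, 7, 4, 9, 6, 24, 25]
insert 9 at 8 → [1, 18, 3, 7, 4, 9, 6, 24, 9, 25]
seq[0]-seq[-3] = 1-24 = -23

-23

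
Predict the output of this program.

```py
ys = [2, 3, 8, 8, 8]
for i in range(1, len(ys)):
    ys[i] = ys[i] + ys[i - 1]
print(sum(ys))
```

i=1: ys[1] = 3+2 = 5 → [2, 5, 8, 8, 8]
i=2: ys[2] = 8+5 = 13 → [2, 5, 13, 8, 8]
i=3: ys[3] = 8+13 = 21 → [2, 5, 13, 21, 8]
i=4: ys[4] = 8+21 = 29 → [2, 5, 13, 21, 29]
sum = 70

70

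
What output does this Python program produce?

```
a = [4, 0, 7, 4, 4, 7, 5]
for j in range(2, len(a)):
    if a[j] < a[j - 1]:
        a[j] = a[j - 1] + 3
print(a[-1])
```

j=2: 7>=0, unchanged → [4, 0, 7, 4, 4, 7, 5]
j=3: 4<7, a[3] = 7+3 = 10 → [4, 0, 7, 10, 4, 7, 5]
j=4: 4<10, a[4] = 10+3 = 13 → [4, 0, 7, 10, 13, 7, 5]
j=5: 7<13, a[5] = 13+3 = 16 → [4, 0, 7, 10, 13, 16, 5]
j=6: 5<16, a[6] = 16+3 = 19 → [4, 0, 7, 10, 13, 16, 19]

19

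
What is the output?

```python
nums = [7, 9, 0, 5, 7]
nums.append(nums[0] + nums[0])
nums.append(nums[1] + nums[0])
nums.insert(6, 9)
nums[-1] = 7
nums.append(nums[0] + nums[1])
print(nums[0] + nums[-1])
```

23

append nums[0]+nums[0] = 7+7 = 14 → [7, 9, 0, 5, 7, 14]
append nums[1]+nums[0] = 9+7 = 16 → [7, 9, 0, 5, 7, 14, 16]
insert 9 at 6 → [7, 9, 0, 5, 7, 14, 9, 16]
nums[-1] = 7 → [7, 9, 0, 5, 7, 14, 9, 7]
append nums[0]+nums[1] = 7+9 = 16 → [7, 9, 0, 5, 7, 14, 9, 7, 16]
nums[0]+nums[-1] = 7+16 = 23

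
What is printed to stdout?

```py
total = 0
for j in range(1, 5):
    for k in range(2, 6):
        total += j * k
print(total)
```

140

j=1,k=2: total = 0+2 = 2
j=1,k=3: total = 2+3 = 5
j=1,k=4: total = 5+4 = 9
j=1,k=5: total = 9+5 = 14
j=2,k=2: total = 14+4 = 18
j=2,k=3: total = 18+6 = 24
j=2,k=4: total = 24+8 = 32
j=2,k=5: total = 32+10 = 42
j=3,k=2: total = 42+6 = 48
j=3,k=3: total = 48+9 = 57
j=3,k=4: total = 57+12 = 69
j=3,k=5: total = 69+15 = 84
j=4,k=2: total = 84+8 = 92
j=4,k=3: total = 92+12 = 104
j=4,k=4: total = 104+16 = 120
j=4,k=5: total = 120+20 = 140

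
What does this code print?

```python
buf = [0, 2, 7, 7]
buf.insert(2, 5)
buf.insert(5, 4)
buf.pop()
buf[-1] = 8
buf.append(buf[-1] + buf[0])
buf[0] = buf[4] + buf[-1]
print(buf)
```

[16, 2, 5, 7, 8, 8]

insert 5 at 2 → [0, 2, 5, 7, 7]
insert 4 at 5 → [0, 2, 5, 7, 7, 4]
pop() removes 4 → [0, 2, 5, 7, 7]
buf[-1] = 8 → [0, 2, 5, 7, 8]
append buf[-1]+buf[0] = 8+0 = 8 → [0, 2, 5, 7, 8, 8]
buf[0] = buf[4]+buf[-1] = 8+8 = 16 → [16, 2, 5, 7, 8, 8]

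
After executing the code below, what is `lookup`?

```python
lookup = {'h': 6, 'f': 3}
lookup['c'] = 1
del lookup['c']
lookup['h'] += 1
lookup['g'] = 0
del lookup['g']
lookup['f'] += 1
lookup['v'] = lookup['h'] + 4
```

{'h': 7, 'f': 4, 'v': 11}

lookup['c'] = 1 → {'h': 6, 'f': 3, 'c': 1}
del 'c' → {'h': 6, 'f': 3}
lookup['h'] = 6+1 = 7 → {'h': 7, 'f': 3}
lookup['g'] = 0 → {'h': 7, 'f': 3, 'g': 0}
del 'g' → {'h': 7, 'f': 3}
lookup['f'] = 3+1 = 4 → {'h': 7, 'f': 4}
lookup['v'] = lookup['h']+4 = 11 → {'h': 7, 'f': 4, 'v': 11}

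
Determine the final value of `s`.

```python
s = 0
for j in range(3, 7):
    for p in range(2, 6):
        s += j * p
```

252

j=3,p=2: s = 0+6 = 6
j=3,p=3: s = 6+9 = 15
j=3,p=4: s = 15+12 = 27
j=3,p=5: s = 27+15 = 42
j=4,p=2: s = 42+8 = 50
j=4,p=3: s = 50+12 = 62
j=4,p=4: s = 62+16 = 78
j=4,p=5: s = 78+20 = 98
j=5,p=2: s = 98+10 = 108
j=5,p=3: s = 108+15 = 123
j=5,p=4: s = 123+20 = 143
j=5,p=5: s = 143+25 = 168
j=6,p=2: s = 168+12 = 180
j=6,p=3: s = 180+18 = 198
j=6,p=4: s = 198+24 = 222
j=6,p=5: s = 222+30 = 252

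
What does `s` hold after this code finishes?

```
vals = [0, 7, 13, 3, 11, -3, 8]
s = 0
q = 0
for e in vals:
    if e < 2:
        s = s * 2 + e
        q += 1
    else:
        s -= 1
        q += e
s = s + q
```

e=0: <2, s = 0*2+0 = 0; q=1
e=7: not <2, s = 0-1 = -1; q=8
e=13: not <2, s = (-1)-1 = -2; q=21
e=3: not <2, s = (-2)-1 = -3; q=24
e=11: not <2, s = (-3)-1 = -4; q=35
e=-3: <2, s = (-4)*2+(-3) = -11; q=36
e=8: not <2, s = (-11)-1 = -12; q=44
s+q = (-12)+44 = 32

32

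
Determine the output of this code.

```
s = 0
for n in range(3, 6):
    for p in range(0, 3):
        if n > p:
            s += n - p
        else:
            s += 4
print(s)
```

27

n=3,p=0: 3>0, s = 0+3 = 3
n=3,p=1: 3>1, s = 3+2 = 5
n=3,p=2: 3>2, s = 5+1 = 6
n=4,p=0: 4>0, s = 6+4 = 10
n=4,p=1: 4>1, s = 10+3 = 13
n=4,p=2: 4>2, s = 13+2 = 15
n=5,p=0: 5>0, s = 15+5 = 20
n=5,p=1: 5>1, s = 20+4 = 24
n=5,p=2: 5>2, s = 24+3 = 27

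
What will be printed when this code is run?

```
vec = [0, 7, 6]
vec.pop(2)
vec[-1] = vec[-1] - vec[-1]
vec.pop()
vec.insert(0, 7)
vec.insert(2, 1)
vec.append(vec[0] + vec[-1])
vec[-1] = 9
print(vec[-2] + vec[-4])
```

8

pop(2) removes 6 → [0, 7]
vec[-1] = vec[-1]-vec[-1] = 7-7 = 0 → [0, 0]
pop() removes 0 → [0]
insert 7 at 0 → [7, 0]
insert 1 at 2 → [7, 0, 1]
append vec[0]+vec[-1] = 7+1 = 8 → [7, 0, 1, 8]
vec[-1] = 9 → [7, 0, 1, 9]
vec[-2]+vec[-4] = 1+7 = 8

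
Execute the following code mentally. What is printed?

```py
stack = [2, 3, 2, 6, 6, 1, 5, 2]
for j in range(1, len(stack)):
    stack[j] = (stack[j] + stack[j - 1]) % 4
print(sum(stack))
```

j=1: stack[1] = (3+2)%4 = 1 → [2, 1, 2, 6, 6, 1, 5, 2]
j=2: stack[2] = (2+1)%4 = 3 → [2, 1, 3, 6, 6, 1, 5, 2]
j=3: stack[3] = (6+3)%4 = 1 → [2, 1, 3, 1, 6, 1, 5, 2]
j=4: stack[4] = (6+1)%4 = 3 → [2, 1, 3, 1, 3, 1, 5, 2]
j=5: stack[5] = (1+3)%4 = 0 → [2, 1, 3, 1, 3, 0, 5, 2]
j=6: stack[6] = (5+0)%4 = 1 → [2, 1, 3, 1, 3, 0, 1, 2]
j=7: stack[7] = (2+1)%4 = 3 → [2, 1, 3, 1, 3, 0, 1, 3]
sum = 14

14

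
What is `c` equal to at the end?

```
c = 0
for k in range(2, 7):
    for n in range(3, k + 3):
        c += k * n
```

k=2,n=3: c = 0+6 = 6
k=2,n=4: c = 6+8 = 14
k=3,n=3: c = 14+9 = 23
k=3,n=4: c = 23+12 = 35
k=3,n=5: c = 35+15 = 50
k=4,n=3: c = 50+12 = 62
k=4,n=4: c = 62+16 = 78
k=4,n=5: c = 78+20 = 98
k=4,n=6: c = 98+24 = 122
k=5,n=3: c = 122+15 = 137
k=5,n=4: c = 137+20 = 157
k=5,n=5: c = 157+25 = 182
k=5,n=6: c = 182+30 = 212
k=5,n=7: c = 212+35 = 247
k=6,n=3: c = 247+18 = 265
k=6,n=4: c = 265+24 = 289
k=6,n=5: c = 289+30 = 319
k=6,n=6: c = 319+36 = 355
k=6,n=7: c = 355+42 = 397
k=6,n=8: c = 397+48 = 445

445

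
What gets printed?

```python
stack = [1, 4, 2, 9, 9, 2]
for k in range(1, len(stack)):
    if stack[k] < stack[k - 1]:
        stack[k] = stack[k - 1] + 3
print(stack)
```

k=1: 4>=1, unchanged → [1, 4, 2, 9, 9, 2]
k=2: 2<4, stack[2] = 4+3 = 7 → [1, 4, 7, 9, 9, 2]
k=3: 9>=7, unchanged → [1, 4, 7, 9, 9, 2]
k=4: 9>=9, unchanged → [1, 4, 7, 9, 9, 2]
k=5: 2<9, stack[5] = 9+3 = 12 → [1, 4, 7, 9, 9, 12]

[1, 4, 7, 9, 9, 12]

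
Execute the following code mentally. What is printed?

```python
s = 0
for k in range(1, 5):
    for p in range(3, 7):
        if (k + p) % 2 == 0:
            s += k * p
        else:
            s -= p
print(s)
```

56

k=1,p=3: even sum, s = 0+3 = 3
k=1,p=4: odd sum, s = 3-4 = -1
k=1,p=5: even sum, s = (-1)+5 = 4
k=1,p=6: odd sum, s = 4-6 = -2
k=2,p=3: odd sum, s = (-2)-3 = -5
k=2,p=4: even sum, s = (-5)+8 = 3
k=2,p=5: odd sum, s = 3-5 = -2
k=2,p=6: even sum, s = (-2)+12 = 10
k=3,p=3: even sum, s = 10+9 = 19
k=3,p=4: odd sum, s = 19-4 = 15
k=3,p=5: even sum, s = 15+15 = 30
k=3,p=6: odd sum, s = 30-6 = 24
k=4,p=3: odd sum, s = 24-3 = 21
k=4,p=4: even sum, s = 21+16 = 37
k=4,p=5: odd sum, s = 37-5 = 32
k=4,p=6: even sum, s = 32+24 = 56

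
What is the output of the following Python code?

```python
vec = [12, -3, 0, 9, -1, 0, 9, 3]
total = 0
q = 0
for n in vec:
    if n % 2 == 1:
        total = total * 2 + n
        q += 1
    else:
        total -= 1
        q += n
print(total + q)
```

6

n=12: not odd, total = 0-1 = -1; q=12
n=-3: odd, total = (-1)*2+(-3) = -5; q=13
n=0: not odd, total = (-5)-1 = -6; q=13
n=9: odd, total = (-6)*2+9 = -3; q=14
n=-1: odd, total = (-3)*2+(-1) = -7; q=15
n=0: not odd, total = (-7)-1 = -8; q=15
n=9: odd, total = (-8)*2+9 = -7; q=16
n=3: odd, total = (-7)*2+3 = -11; q=17
total+q = (-11)+17 = 6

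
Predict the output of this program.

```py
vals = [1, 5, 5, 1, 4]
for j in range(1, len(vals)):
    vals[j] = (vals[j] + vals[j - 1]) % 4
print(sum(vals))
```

j=1: vals[1] = (5+1)%4 = 2 → [1, 2, 5, 1, 4]
j=2: vals[2] = (5+2)%4 = 3 → [1, 2, 3, 1, 4]
j=3: vals[3] = (1+3)%4 = 0 → [1, 2, 3, 0, 4]
j=4: vals[4] = (4+0)%4 = 0 → [1, 2, 3, 0, 0]
sum = 6

6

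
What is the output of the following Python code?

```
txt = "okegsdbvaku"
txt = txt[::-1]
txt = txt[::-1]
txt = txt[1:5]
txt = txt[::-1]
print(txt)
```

sgek

reverse → 'ukavbdsgeko'
reverse → 'okegsdbvaku'
slice [1:5] → 'kegs'
reverse → 'sgek'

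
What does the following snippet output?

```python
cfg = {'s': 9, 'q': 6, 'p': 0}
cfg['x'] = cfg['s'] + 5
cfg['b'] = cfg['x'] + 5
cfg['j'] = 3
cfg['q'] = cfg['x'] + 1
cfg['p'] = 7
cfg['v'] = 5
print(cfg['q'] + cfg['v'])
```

cfg['x'] = cfg['s']+5 = 14 → {'s': 9, 'q': 6, 'p': 0, 'x': 14}
cfg['b'] = cfg['x']+5 = 19 → {'s': 9, 'q': 6, 'p': 0, 'x': 14, 'b': 19}
cfg['j'] = 3 → {'s': 9, 'q': 6, 'p': 0, 'x': 14, 'b': 19, 'j': 3}
cfg['q'] = cfg['x']+1 = 15 → {'s': 9, 'q': 15, 'p': 0, 'x': 14, 'b': 19, 'j': 3}
cfg['p'] = 7 → {'s': 9, 'q': 15, 'p': 7, 'x': 14, 'b': 19, 'j': 3}
cfg['v'] = 5 → {'s': 9, 'q': 15, 'p': 7, 'x': 14, 'b': 19, 'j': 3, 'v': 5}
cfg['q']+cfg['v'] = 15+5 = 20

20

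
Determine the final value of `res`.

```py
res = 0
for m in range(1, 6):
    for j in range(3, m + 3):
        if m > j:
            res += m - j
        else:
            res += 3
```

m=1,j=3: not 1>3, res = 0+3 = 3
m=2,j=3: not 2>3, res = 3+3 = 6
m=2,j=4: not 2>4, res = 6+3 = 9
m=3,j=3: not 3>3, res = 9+3 = 12
m=3,j=4: not 3>4, res = 12+3 = 15
m=3,j=5: not 3>5, res = 15+3 = 18
m=4,j=3: 4>3, res = 18+1 = 19
m=4,j=4: not 4>4, res = 19+3 = 22
m=4,j=5: not 4>5, res = 22+3 = 25
m=4,j=6: not 4>6, res = 25+3 = 28
m=5,j=3: 5>3, res = 28+2 = 30
m=5,j=4: 5>4, res = 30+1 = 31
m=5,j=5: not 5>5, res = 31+3 = 34
m=5,j=6: not 5>6, res = 34+3 = 37
m=5,j=7: not 5>7, res = 37+3 = 40

40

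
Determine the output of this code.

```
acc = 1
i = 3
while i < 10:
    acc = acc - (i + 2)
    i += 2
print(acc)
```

-31

i=3: acc = 1-5 = -4
i=5: acc = (-4)-7 = -11
i=7: acc = (-11)-9 = -20
i=9: acc = (-20)-11 = -31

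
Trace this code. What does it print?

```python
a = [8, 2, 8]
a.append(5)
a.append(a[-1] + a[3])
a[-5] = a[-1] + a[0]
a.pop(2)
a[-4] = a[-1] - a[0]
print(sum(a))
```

9

append 5 → [8, 2, 8, 5]
append a[-1]+a[3] = 5+5 = 10 → [8, 2, 8, 5, 10]
a[-5] = a[-1]+a[0] = 10+8 = 18 → [18, 2, 8, 5, 10]
pop(2) removes 8 → [18, 2, 5, 10]
a[-4] = a[-1]-a[0] = 10-18 = -8 → [-8, 2, 5, 10]
sum = 9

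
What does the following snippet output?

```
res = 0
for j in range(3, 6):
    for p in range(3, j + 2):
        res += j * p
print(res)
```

j=3,p=3: res = 0+9 = 9
j=3,p=4: res = 9+12 = 21
j=4,p=3: res = 21+12 = 33
j=4,p=4: res = 33+16 = 49
j=4,p=5: res = 49+20 = 69
j=5,p=3: res = 69+15 = 84
j=5,p=4: res = 84+20 = 104
j=5,p=5: res = 104+25 = 129
j=5,p=6: res = 129+30 = 159

159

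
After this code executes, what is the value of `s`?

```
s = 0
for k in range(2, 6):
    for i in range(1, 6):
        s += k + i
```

130

k=2,i=1: s = 0+3 = 3
k=2,i=2: s = 3+4 = 7
k=2,i=3: s = 7+5 = 12
k=2,i=4: s = 12+6 = 18
k=2,i=5: s = 18+7 = 25
k=3,i=1: s = 25+4 = 29
k=3,i=2: s = 29+5 = 34
k=3,i=3: s = 34+6 = 40
k=3,i=4: s = 40+7 = 47
k=3,i=5: s = 47+8 = 55
k=4,i=1: s = 55+5 = 60
k=4,i=2: s = 60+6 = 66
k=4,i=3: s = 66+7 = 73
k=4,i=4: s = 73+8 = 81
k=4,i=5: s = 81+9 = 90
k=5,i=1: s = 90+6 = 96
k=5,i=2: s = 96+7 = 103
k=5,i=3: s = 103+8 = 111
k=5,i=4: s = 111+9 = 120
k=5,i=5: s = 120+10 = 130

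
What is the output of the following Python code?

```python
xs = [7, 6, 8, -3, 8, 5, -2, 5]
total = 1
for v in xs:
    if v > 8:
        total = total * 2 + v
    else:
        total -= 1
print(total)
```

-7

v=7: not >8, total = 1-1 = 0
v=6: not >8, total = 0-1 = -1
v=8: not >8, total = (-1)-1 = -2
v=-3: not >8, total = (-2)-1 = -3
v=8: not >8, total = (-3)-1 = -4
v=5: not >8, total = (-4)-1 = -5
v=-2: not >8, total = (-5)-1 = -6
v=5: not >8, total = (-6)-1 = -7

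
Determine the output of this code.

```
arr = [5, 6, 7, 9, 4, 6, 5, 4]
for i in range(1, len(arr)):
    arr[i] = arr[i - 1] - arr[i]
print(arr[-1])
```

-36

i=1: arr[1] = 5-6 = -1 → [5, -1, 7, 9, 4, 6, 5, 4]
i=2: arr[2] = (-1)-7 = -8 → [5, -1, -8, 9, 4, 6, 5, 4]
i=3: arr[3] = (-8)-9 = -17 → [5, -1, -8, -17, 4, 6, 5, 4]
i=4: arr[4] = (-17)-4 = -21 → [5, -1, -8, -17, -21, 6, 5, 4]
i=5: arr[5] = (-21)-6 = -27 → [5, -1, -8, -17, -21, -27, 5, 4]
i=6: arr[6] = (-27)-5 = -32 → [5, -1, -8, -17, -21, -27, -32, 4]
i=7: arr[7] = (-32)-4 = -36 → [5, -1, -8, -17, -21, -27, -32, -36]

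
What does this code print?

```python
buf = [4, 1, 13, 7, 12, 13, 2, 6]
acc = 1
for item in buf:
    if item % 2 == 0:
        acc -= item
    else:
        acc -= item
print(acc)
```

item=4: even, acc = 1-4 = -3
item=1: not even, acc = (-3)-1 = -4
item=13: not even, acc = (-4)-13 = -17
item=7: not even, acc = (-17)-7 = -24
item=12: even, acc = (-24)-12 = -36
item=13: not even, acc = (-36)-13 = -49
item=2: even, acc = (-49)-2 = -51
item=6: even, acc = (-51)-6 = -57

-57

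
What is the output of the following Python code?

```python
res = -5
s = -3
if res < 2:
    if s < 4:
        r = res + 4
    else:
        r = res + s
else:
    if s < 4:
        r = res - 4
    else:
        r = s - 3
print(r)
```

res=-5, s=-3
res < 2 is True; s < 4 is True
→ r = res + 4 = -1

-1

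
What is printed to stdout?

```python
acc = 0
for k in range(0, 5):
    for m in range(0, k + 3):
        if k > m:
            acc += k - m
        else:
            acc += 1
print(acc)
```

35

k=0,m=0: not 0>0, acc = 0+1 = 1
k=0,m=1: not 0>1, acc = 1+1 = 2
k=0,m=2: not 0>2, acc = 2+1 = 3
k=1,m=0: 1>0, acc = 3+1 = 4
k=1,m=1: not 1>1, acc = 4+1 = 5
k=1,m=2: not 1>2, acc = 5+1 = 6
k=1,m=3: not 1>3, acc = 6+1 = 7
k=2,m=0: 2>0, acc = 7+2 = 9
k=2,m=1: 2>1, acc = 9+1 = 10
k=2,m=2: not 2>2, acc = 10+1 = 11
k=2,m=3: not 2>3, acc = 11+1 = 12
k=2,m=4: not 2>4, acc = 12+1 = 13
k=3,m=0: 3>0, acc = 13+3 = 16
k=3,m=1: 3>1, acc = 16+2 = 18
k=3,m=2: 3>2, acc = 18+1 = 19
k=3,m=3: not 3>3, acc = 19+1 = 20
k=3,m=4: not 3>4, acc = 20+1 = 21
k=3,m=5: not 3>5, acc = 21+1 = 22
k=4,m=0: 4>0, acc = 22+4 = 26
k=4,m=1: 4>1, acc = 26+3 = 29
k=4,m=2: 4>2, acc = 29+2 = 31
k=4,m=3: 4>3, acc = 31+1 = 32
k=4,m=4: not 4>4, acc = 32+1 = 33
k=4,m=5: not 4>5, acc = 33+1 = 34
k=4,m=6: not 4>6, acc = 34+1 = 35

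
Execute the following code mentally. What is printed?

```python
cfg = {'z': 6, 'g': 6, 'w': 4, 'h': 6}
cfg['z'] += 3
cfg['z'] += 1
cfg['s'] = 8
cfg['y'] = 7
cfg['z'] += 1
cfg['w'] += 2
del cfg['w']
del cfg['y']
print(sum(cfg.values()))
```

31

cfg['z'] = 6+3 = 9 → {'z': 9, 'g': 6, 'w': 4, 'h': 6}
cfg['z'] = 9+1 = 10 → {'z': 10, 'g': 6, 'w': 4, 'h': 6}
cfg['s'] = 8 → {'z': 10, 'g': 6, 'w': 4, 'h': 6, 's': 8}
cfg['y'] = 7 → {'z': 10, 'g': 6, 'w': 4, 'h': 6, 's': 8, 'y': 7}
cfg['z'] = 10+1 = 11 → {'z': 11, 'g': 6, 'w': 4, 'h': 6, 's': 8, 'y': 7}
cfg['w'] = 4+2 = 6 → {'z': 11, 'g': 6, 'w': 6, 'h': 6, 's': 8, 'y': 7}
del 'w' → {'z': 11, 'g': 6, 'h': 6, 's': 8, 'y': 7}
del 'y' → {'z': 11, 'g': 6, 'h': 6, 's': 8}
sum of values = 31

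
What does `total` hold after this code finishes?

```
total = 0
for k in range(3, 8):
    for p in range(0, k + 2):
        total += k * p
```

k=3,p=0: total = 0+0 = 0
k=3,p=1: total = 0+3 = 3
k=3,p=2: total = 3+6 = 9
k=3,p=3: total = 9+9 = 18
k=3,p=4: total = 18+12 = 30
k=4,p=0: total = 30+0 = 30
k=4,p=1: total = 30+4 = 34
k=4,p=2: total = 34+8 = 42
k=4,p=3: total = 42+12 = 54
k=4,p=4: total = 54+16 = 70
k=4,p=5: total = 70+20 = 90
k=5,p=0: total = 90+0 = 90
k=5,p=1: total = 90+5 = 95
k=5,p=2: total = 95+10 = 105
k=5,p=3: total = 105+15 = 120
k=5,p=4: total = 120+20 = 140
k=5,p=5: total = 140+25 = 165
k=5,p=6: total = 165+30 = 195
k=6,p=0: total = 195+0 = 195
k=6,p=1: total = 195+6 = 201
k=6,p=2: total = 201+12 = 213
k=6,p=3: total = 213+18 = 231
k=6,p=4: total = 231+24 = 255
k=6,p=5: total = 255+30 = 285
k=6,p=6: total = 285+36 = 321
k=6,p=7: total = 321+42 = 363
k=7,p=0: total = 363+0 = 363
k=7,p=1: total = 363+7 = 370
k=7,p=2: total = 370+14 = 384
k=7,p=3: total = 384+21 = 405
k=7,p=4: total = 405+28 = 433
k=7,p=5: total = 433+35 = 468
k=7,p=6: total = 468+42 = 510
k=7,p=7: total = 510+49 = 559
k=7,p=8: total = 559+56 = 615

615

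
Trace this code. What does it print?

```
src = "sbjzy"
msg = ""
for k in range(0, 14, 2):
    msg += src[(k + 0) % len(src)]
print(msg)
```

k=0: add src[0]='s' → 's'
k=2: add src[2]='j' → 'sj'
k=4: add src[4]='y' → 'sjy'
k=6: add src[1]='b' → 'sjyb'
k=8: add src[3]='z' → 'sjybz'
k=10: add src[0]='s' → 'sjybzs'
k=12: add src[2]='j' → 'sjybzsj'

sjybzsj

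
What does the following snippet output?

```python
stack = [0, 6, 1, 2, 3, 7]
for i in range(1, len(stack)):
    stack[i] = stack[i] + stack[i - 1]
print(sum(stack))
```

53

i=1: stack[1] = 6+0 = 6 → [0, 6, 1, 2, 3, 7]
i=2: stack[2] = 1+6 = 7 → [0, 6, 7, 2, 3, 7]
i=3: stack[3] = 2+7 = 9 → [0, 6, 7, 9, 3, 7]
i=4: stack[4] = 3+9 = 12 → [0, 6, 7, 9, 12, 7]
i=5: stack[5] = 7+12 = 19 → [0, 6, 7, 9, 12, 19]
sum = 53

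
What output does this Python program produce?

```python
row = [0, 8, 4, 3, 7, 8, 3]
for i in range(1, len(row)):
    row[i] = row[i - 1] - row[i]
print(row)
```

[0, -8, -12, -15, -22, -30, -33]

i=1: row[1] = 0-8 = -8 → [0, -8, 4, 3, 7, 8, 3]
i=2: row[2] = (-8)-4 = -12 → [0, -8, -12, 3, 7, 8, 3]
i=3: row[3] = (-12)-3 = -15 → [0, -8, -12, -15, 7, 8, 3]
i=4: row[4] = (-15)-7 = -22 → [0, -8, -12, -15, -22, 8, 3]
i=5: row[5] = (-22)-8 = -30 → [0, -8, -12, -15, -22, -30, 3]
i=6: row[6] = (-30)-3 = -33 → [0, -8, -12, -15, -22, -30, -33]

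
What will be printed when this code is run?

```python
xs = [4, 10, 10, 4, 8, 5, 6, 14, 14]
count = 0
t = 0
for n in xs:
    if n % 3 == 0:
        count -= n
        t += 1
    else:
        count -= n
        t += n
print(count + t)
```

n=4: not %3==0, count = 0-4 = -4; t=4
n=10: not %3==0, count = (-4)-10 = -14; t=14
n=10: not %3==0, count = (-14)-10 = -24; t=24
n=4: not %3==0, count = (-24)-4 = -28; t=28
n=8: not %3==0, count = (-28)-8 = -36; t=36
n=5: not %3==0, count = (-36)-5 = -41; t=41
n=6: %3==0, count = (-41)-6 = -47; t=42
n=14: not %3==0, count = (-47)-14 = -61; t=56
n=14: not %3==0, count = (-61)-14 = -75; t=70
count+t = (-75)+70 = -5

-5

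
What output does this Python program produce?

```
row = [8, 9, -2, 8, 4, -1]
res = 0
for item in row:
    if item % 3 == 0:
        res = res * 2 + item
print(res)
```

9

item=8: not %3==0
item=9: %3==0, res = 0*2+9 = 9
item=-2: not %3==0
item=8: not %3==0
item=4: not %3==0
item=-1: not %3==0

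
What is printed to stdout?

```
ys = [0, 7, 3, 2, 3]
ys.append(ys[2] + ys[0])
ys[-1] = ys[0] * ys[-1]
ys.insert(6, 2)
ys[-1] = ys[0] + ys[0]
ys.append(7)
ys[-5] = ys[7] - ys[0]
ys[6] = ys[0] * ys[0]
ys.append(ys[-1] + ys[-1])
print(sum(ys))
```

41

append ys[2]+ys[0] = 3+0 = 3 → [0, 7, 3, 2, 3, 3]
ys[-1] = ys[0]*ys[-1] = 0*3 = 0 → [0, 7, 3, 2, 3, 0]
insert 2 at 6 → [0, 7, 3, 2, 3, 0, 2]
ys[-1] = ys[0]+ys[0] = 0+0 = 0 → [0, 7, 3, 2, 3, 0, 0]
append 7 → [0, 7, 3, 2, 3, 0, 0, 7]
ys[-5] = ys[7]-ys[0] = 7-0 = 7 → [0, 7, 3, 7, 3, 0, 0, 7]
ys[6] = ys[0]*ys[0] = 0*0 = 0 → [0, 7, 3, 7, 3, 0, 0, 7]
append ys[-1]+ys[-1] = 7+7 = 14 → [0, 7, 3, 7, 3, 0, 0, 7, 14]
sum = 41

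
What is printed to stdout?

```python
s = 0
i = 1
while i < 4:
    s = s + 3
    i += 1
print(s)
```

9

i=1: s = 0+3 = 3
i=2: s = 3+3 = 6
i=3: s = 6+3 = 9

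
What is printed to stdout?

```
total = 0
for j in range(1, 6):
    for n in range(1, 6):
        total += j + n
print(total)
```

j=1,n=1: total = 0+2 = 2
j=1,n=2: total = 2+3 = 5
j=1,n=3: total = 5+4 = 9
j=1,n=4: total = 9+5 = 14
j=1,n=5: total = 14+6 = 20
j=2,n=1: total = 20+3 = 23
j=2,n=2: total = 23+4 = 27
j=2,n=3: total = 27+5 = 32
j=2,n=4: total = 32+6 = 38
j=2,n=5: total = 38+7 = 45
j=3,n=1: total = 45+4 = 49
j=3,n=2: total = 49+5 = 54
j=3,n=3: total = 54+6 = 60
j=3,n=4: total = 60+7 = 67
j=3,n=5: total = 67+8 = 75
j=4,n=1: total = 75+5 = 80
j=4,n=2: total = 80+6 = 86
j=4,n=3: total = 86+7 = 93
j=4,n=4: total = 93+8 = 101
j=4,n=5: total = 101+9 = 110
j=5,n=1: total = 110+6 = 116
j=5,n=2: total = 116+7 = 123
j=5,n=3: total = 123+8 = 131
j=5,n=4: total = 131+9 = 140
j=5,n=5: total = 140+10 = 150

150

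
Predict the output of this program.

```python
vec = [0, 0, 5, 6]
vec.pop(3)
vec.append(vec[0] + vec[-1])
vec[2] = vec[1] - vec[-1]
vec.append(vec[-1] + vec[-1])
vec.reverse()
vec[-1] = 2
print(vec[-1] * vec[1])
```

pop(3) removes 6 → [0, 0, 5]
append vec[0]+vec[-1] = 0+5 = 5 → [0, 0, 5, 5]
vec[2] = vec[1]-vec[-1] = 0-5 = -5 → [0, 0, -5, 5]
append vec[-1]+vec[-1] = 5+5 = 10 → [0, 0, -5, 5, 10]
reverse → [10, 5, -5, 0, 0]
vec[-1] = 2 → [10, 5, -5, 0, 2]
vec[-1]*vec[1] = 2*5 = 10

10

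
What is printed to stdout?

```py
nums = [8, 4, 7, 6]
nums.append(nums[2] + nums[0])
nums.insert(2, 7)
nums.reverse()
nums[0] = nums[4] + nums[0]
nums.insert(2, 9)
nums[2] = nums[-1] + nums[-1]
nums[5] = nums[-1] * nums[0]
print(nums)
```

[19, 6, 16, 7, 7, 152, 8]

append nums[2]+nums[0] = 7+8 = 15 → [8, 4, 7, 6, 15]
insert 7 at 2 → [8, 4, 7, 7, 6, 15]
reverse → [15, 6, 7, 7, 4, 8]
nums[0] = nums[4]+nums[0] = 4+15 = 19 → [19, 6, 7, 7, 4, 8]
insert 9 at 2 → [19, 6, 9, 7, 7, 4, 8]
nums[2] = nums[-1]+nums[-1] = 8+8 = 16 → [19, 6, 16, 7, 7, 4, 8]
nums[5] = nums[-1]*nums[0] = 8*19 = 152 → [19, 6, 16, 7, 7, 152, 8]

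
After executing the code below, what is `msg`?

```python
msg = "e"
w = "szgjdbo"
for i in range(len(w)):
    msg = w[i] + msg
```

i=0: prepend 's' → 'se'
i=1: prepend 'z' → 'zse'
i=2: prepend 'g' → 'gzse'
i=3: prepend 'j' → 'jgzse'
i=4: prepend 'd' → 'djgzse'
i=5: prepend 'b' → 'bdjgzse'
i=6: prepend 'o' → 'obdjgzse'

'obdjgzse'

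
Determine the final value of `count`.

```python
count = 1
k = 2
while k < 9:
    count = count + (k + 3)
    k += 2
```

k=2: count = 1+5 = 6
k=4: count = 6+7 = 13
k=6: count = 13+9 = 22
k=8: count = 22+11 = 33

33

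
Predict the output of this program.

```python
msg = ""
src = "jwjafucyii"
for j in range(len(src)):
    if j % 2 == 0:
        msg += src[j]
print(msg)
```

jjfci

j=0: add 'j' → 'j'
j=1: skip
j=2: add 'j' → 'jj'
j=3: skip
j=4: add 'f' → 'jjf'
j=5: skip
j=6: add 'c' → 'jjfc'
j=7: skip
j=8: add 'i' → 'jjfci'
j=9: skip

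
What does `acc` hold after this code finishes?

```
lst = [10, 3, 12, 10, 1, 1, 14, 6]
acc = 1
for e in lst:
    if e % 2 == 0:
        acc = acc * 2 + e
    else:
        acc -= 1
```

338

e=10: even, acc = 1*2+10 = 12
e=3: not even, acc = 12-1 = 11
e=12: even, acc = 11*2+12 = 34
e=10: even, acc = 34*2+10 = 78
e=1: not even, acc = 78-1 = 77
e=1: not even, acc = 77-1 = 76
e=14: even, acc = 76*2+14 = 166
e=6: even, acc = 166*2+6 = 338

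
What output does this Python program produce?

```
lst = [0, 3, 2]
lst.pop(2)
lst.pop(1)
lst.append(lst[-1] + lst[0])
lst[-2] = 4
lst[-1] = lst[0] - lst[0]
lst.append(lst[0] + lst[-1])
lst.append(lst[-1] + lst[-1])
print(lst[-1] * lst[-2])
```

pop(2) removes 2 → [0, 3]
pop(1) removes 3 → [0]
append lst[-1]+lst[0] = 0+0 = 0 → [0, 0]
lst[-2] = 4 → [4, 0]
lst[-1] = lst[0]-lst[0] = 4-4 = 0 → [4, 0]
append lst[0]+lst[-1] = 4+0 = 4 → [4, 0, 4]
append lst[-1]+lst[-1] = 4+4 = 8 → [4, 0, 4, 8]
lst[-1]*lst[-2] = 8*4 = 32

32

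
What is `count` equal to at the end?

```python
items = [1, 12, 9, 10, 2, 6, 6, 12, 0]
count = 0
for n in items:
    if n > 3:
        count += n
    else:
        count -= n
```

n=1: not >3, count = 0-1 = -1
n=12: >3, count = (-1)+12 = 11
n=9: >3, count = 11+9 = 20
n=10: >3, count = 20+10 = 30
n=2: not >3, count = 30-2 = 28
n=6: >3, count = 28+6 = 34
n=6: >3, count = 34+6 = 40
n=12: >3, count = 40+12 = 52
n=0: not >3, count = 52-0 = 52

52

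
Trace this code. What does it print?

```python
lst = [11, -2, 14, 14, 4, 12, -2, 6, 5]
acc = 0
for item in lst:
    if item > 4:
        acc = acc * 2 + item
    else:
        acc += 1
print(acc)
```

797

item=11: >4, acc = 0*2+11 = 11
item=-2: not >4, acc = 11+1 = 12
item=14: >4, acc = 12*2+14 = 38
item=14: >4, acc = 38*2+14 = 90
item=4: not >4, acc = 90+1 = 91
item=12: >4, acc = 91*2+12 = 194
item=-2: not >4, acc = 194+1 = 195
item=6: >4, acc = 195*2+6 = 396
item=5: >4, acc = 396*2+5 = 797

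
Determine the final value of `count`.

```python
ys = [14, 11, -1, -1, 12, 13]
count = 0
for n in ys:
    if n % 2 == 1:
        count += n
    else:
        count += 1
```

n=14: not odd, count = 0+1 = 1
n=11: odd, count = 1+11 = 12
n=-1: odd, count = 12+(-1) = 11
n=-1: odd, count = 11+(-1) = 10
n=12: not odd, count = 10+1 = 11
n=13: odd, count = 11+13 = 24

24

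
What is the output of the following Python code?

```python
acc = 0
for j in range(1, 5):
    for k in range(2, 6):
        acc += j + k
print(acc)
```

96

j=1,k=2: acc = 0+3 = 3
j=1,k=3: acc = 3+4 = 7
j=1,k=4: acc = 7+5 = 12
j=1,k=5: acc = 12+6 = 18
j=2,k=2: acc = 18+4 = 22
j=2,k=3: acc = 22+5 = 27
j=2,k=4: acc = 27+6 = 33
j=2,k=5: acc = 33+7 = 40
j=3,k=2: acc = 40+5 = 45
j=3,k=3: acc = 45+6 = 51
j=3,k=4: acc = 51+7 = 58
j=3,k=5: acc = 58+8 = 66
j=4,k=2: acc = 66+6 = 72
j=4,k=3: acc = 72+7 = 79
j=4,k=4: acc = 79+8 = 87
j=4,k=5: acc = 87+9 = 96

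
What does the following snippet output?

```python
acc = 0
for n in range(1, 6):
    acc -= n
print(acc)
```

n=1: acc = 0-1 = -1
n=2: acc = (-1)-2 = -3
n=3: acc = (-3)-3 = -6
n=4: acc = (-6)-4 = -10
n=5: acc = (-10)-5 = -15

-15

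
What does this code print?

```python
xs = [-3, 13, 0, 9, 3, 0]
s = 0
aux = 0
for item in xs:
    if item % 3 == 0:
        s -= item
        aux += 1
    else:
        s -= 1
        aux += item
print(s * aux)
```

item=-3: %3==0, s = 0-(-3) = 3; aux=1
item=13: not %3==0, s = 3-1 = 2; aux=14
item=0: %3==0, s = 2-0 = 2; aux=15
item=9: %3==0, s = 2-9 = -7; aux=16
item=3: %3==0, s = (-7)-3 = -10; aux=17
item=0: %3==0, s = (-10)-0 = -10; aux=18
s*aux = (-10)*18 = -180

-180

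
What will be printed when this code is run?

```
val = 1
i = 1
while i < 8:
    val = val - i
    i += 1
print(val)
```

-27

i=1: val = 1-1 = 0
i=2: val = 0-2 = -2
i=3: val = (-2)-3 = -5
i=4: val = (-5)-4 = -9
i=5: val = (-9)-5 = -14
i=6: val = (-14)-6 = -20
i=7: val = (-20)-7 = -27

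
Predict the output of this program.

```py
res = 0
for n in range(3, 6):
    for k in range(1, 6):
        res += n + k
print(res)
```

n=3,k=1: res = 0+4 = 4
n=3,k=2: res = 4+5 = 9
n=3,k=3: res = 9+6 = 15
n=3,k=4: res = 15+7 = 22
n=3,k=5: res = 22+8 = 30
n=4,k=1: res = 30+5 = 35
n=4,k=2: res = 35+6 = 41
n=4,k=3: res = 41+7 = 48
n=4,k=4: res = 48+8 = 56
n=4,k=5: res = 56+9 = 65
n=5,k=1: res = 65+6 = 71
n=5,k=2: res = 71+7 = 78
n=5,k=3: res = 78+8 = 86
n=5,k=4: res = 86+9 = 95
n=5,k=5: res = 95+10 = 105

105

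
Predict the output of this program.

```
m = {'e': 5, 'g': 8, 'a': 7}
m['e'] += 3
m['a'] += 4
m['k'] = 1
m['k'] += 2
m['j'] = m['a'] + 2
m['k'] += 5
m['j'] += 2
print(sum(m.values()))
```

50

m['e'] = 5+3 = 8 → {'e': 8, 'g': 8, 'a': 7}
m['a'] = 7+4 = 11 → {'e': 8, 'g': 8, 'a': 11}
m['k'] = 1 → {'e': 8, 'g': 8, 'a': 11, 'k': 1}
m['k'] = 1+2 = 3 → {'e': 8, 'g': 8, 'a': 11, 'k': 3}
m['j'] = m['a']+2 = 13 → {'e': 8, 'g': 8, 'a': 11, 'k': 3, 'j': 13}
m['k'] = 3+5 = 8 → {'e': 8, 'g': 8, 'a': 11, 'k': 8, 'j': 13}
m['j'] = 13+2 = 15 → {'e': 8, 'g': 8, 'a': 11, 'k': 8, 'j': 15}
sum of values = 50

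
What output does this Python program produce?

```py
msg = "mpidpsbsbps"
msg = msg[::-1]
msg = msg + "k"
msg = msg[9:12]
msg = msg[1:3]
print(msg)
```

reverse → 'spbsbspdipm'
+ 'k' → 'spbsbspdipmk'
slice [9:12] → 'pmk'
slice [1:3] → 'mk'

mk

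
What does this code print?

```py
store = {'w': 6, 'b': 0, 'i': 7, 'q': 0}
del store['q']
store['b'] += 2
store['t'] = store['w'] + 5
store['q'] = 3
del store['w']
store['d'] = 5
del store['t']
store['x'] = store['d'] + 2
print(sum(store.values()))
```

del 'q' → {'w': 6, 'b': 0, 'i': 7}
store['b'] = 0+2 = 2 → {'w': 6, 'b': 2, 'i': 7}
store['t'] = store['w']+5 = 11 → {'w': 6, 'b': 2, 'i': 7, 't': 11}
store['q'] = 3 → {'w': 6, 'b': 2, 'i': 7, 't': 11, 'q': 3}
del 'w' → {'b': 2, 'i': 7, 't': 11, 'q': 3}
store['d'] = 5 → {'b': 2, 'i': 7, 't': 11, 'q': 3, 'd': 5}
del 't' → {'b': 2, 'i': 7, 'q': 3, 'd': 5}
store['x'] = store['d']+2 = 7 → {'b': 2, 'i': 7, 'q': 3, 'd': 5, 'x': 7}
sum of values = 24

24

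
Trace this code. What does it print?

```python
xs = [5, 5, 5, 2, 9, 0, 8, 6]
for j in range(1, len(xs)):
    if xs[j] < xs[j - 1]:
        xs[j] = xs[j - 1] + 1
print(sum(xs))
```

j=1: 5>=5, unchanged → [5, 5, 5, 2, 9, 0, 8, 6]
j=2: 5>=5, unchanged → [5, 5, 5, 2, 9, 0, 8, 6]
j=3: 2<5, xs[3] = 5+1 = 6 → [5, 5, 5, 6, 9, 0, 8, 6]
j=4: 9>=6, unchanged → [5, 5, 5, 6, 9, 0, 8, 6]
j=5: 0<9, xs[5] = 9+1 = 10 → [5, 5, 5, 6, 9, 10, 8, 6]
j=6: 8<10, xs[6] = 10+1 = 11 → [5, 5, 5, 6, 9, 10, 11, 6]
j=7: 6<11, xs[7] = 11+1 = 12 → [5, 5, 5, 6, 9, 10, 11, 12]
sum = 63

63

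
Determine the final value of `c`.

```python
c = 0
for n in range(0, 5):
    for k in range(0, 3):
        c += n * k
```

n=0,k=0: c = 0+0 = 0
n=0,k=1: c = 0+0 = 0
n=0,k=2: c = 0+0 = 0
n=1,k=0: c = 0+0 = 0
n=1,k=1: c = 0+1 = 1
n=1,k=2: c = 1+2 = 3
n=2,k=0: c = 3+0 = 3
n=2,k=1: c = 3+2 = 5
n=2,k=2: c = 5+4 = 9
n=3,k=0: c = 9+0 = 9
n=3,k=1: c = 9+3 = 12
n=3,k=2: c = 12+6 = 18
n=4,k=0: c = 18+0 = 18
n=4,k=1: c = 18+4 = 22
n=4,k=2: c = 22+8 = 30

30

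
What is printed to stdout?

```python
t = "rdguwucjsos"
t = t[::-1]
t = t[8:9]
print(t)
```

g

reverse → 'sosjcuwugdr'
slice [8:9] → 'g'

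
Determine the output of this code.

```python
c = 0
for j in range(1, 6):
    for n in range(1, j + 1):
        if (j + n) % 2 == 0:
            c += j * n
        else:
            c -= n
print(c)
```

j=1,n=1: even sum, c = 0+1 = 1
j=2,n=1: odd sum, c = 1-1 = 0
j=2,n=2: even sum, c = 0+4 = 4
j=3,n=1: even sum, c = 4+3 = 7
j=3,n=2: odd sum, c = 7-2 = 5
j=3,n=3: even sum, c = 5+9 = 14
j=4,n=1: odd sum, c = 14-1 = 13
j=4,n=2: even sum, c = 13+8 = 21
j=4,n=3: odd sum, c = 21-3 = 18
j=4,n=4: even sum, c = 18+16 = 34
j=5,n=1: even sum, c = 34+5 = 39
j=5,n=2: odd sum, c = 39-2 = 37
j=5,n=3: even sum, c = 37+15 = 52
j=5,n=4: odd sum, c = 52-4 = 48
j=5,n=5: even sum, c = 48+25 = 73

73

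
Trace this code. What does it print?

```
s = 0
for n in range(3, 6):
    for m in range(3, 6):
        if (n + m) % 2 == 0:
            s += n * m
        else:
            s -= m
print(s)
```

64

n=3,m=3: even sum, s = 0+9 = 9
n=3,m=4: odd sum, s = 9-4 = 5
n=3,m=5: even sum, s = 5+15 = 20
n=4,m=3: odd sum, s = 20-3 = 17
n=4,m=4: even sum, s = 17+16 = 33
n=4,m=5: odd sum, s = 33-5 = 28
n=5,m=3: even sum, s = 28+15 = 43
n=5,m=4: odd sum, s = 43-4 = 39
n=5,m=5: even sum, s = 39+25 = 64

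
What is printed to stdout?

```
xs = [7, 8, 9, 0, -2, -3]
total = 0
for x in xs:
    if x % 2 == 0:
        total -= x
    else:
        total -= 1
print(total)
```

-9

x=7: not even, total = 0-1 = -1
x=8: even, total = (-1)-8 = -9
x=9: not even, total = (-9)-1 = -10
x=0: even, total = (-10)-0 = -10
x=-2: even, total = (-10)-(-2) = -8
x=-3: not even, total = (-8)-1 = -9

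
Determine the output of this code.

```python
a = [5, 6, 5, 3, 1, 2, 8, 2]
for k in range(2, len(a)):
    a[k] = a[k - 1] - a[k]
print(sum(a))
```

k=2: a[2] = 6-5 = 1 → [5, 6, 1, 3, 1, 2, 8, 2]
k=3: a[3] = 1-3 = -2 → [5, 6, 1, -2, 1, 2, 8, 2]
k=4: a[4] = (-2)-1 = -3 → [5, 6, 1, -2, -3, 2, 8, 2]
k=5: a[5] = (-3)-2 = -5 → [5, 6, 1, -2, -3, -5, 8, 2]
k=6: a[6] = (-5)-8 = -13 → [5, 6, 1, -2, -3, -5, -13, 2]
k=7: a[7] = (-13)-2 = -15 → [5, 6, 1, -2, -3, -5, -13, -15]
sum = -26

-26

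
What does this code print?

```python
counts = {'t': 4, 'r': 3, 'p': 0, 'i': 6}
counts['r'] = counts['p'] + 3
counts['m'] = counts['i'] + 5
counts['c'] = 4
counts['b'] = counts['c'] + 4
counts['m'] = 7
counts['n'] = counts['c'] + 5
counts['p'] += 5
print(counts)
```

{'t': 4, 'r': 3, 'p': 5, 'i': 6, 'm': 7, 'c': 4, 'b': 8, 'n': 9}

counts['r'] = counts['p']+3 = 3 → {'t': 4, 'r': 3, 'p': 0, 'i': 6}
counts['m'] = counts['i']+5 = 11 → {'t': 4, 'r': 3, 'p': 0, 'i': 6, 'm': 11}
counts['c'] = 4 → {'t': 4, 'r': 3, 'p': 0, 'i': 6, 'm': 11, 'c': 4}
counts['b'] = counts['c']+4 = 8 → {'t': 4, 'r': 3, 'p': 0, 'i': 6, 'm': 11, 'c': 4, 'b': 8}
counts['m'] = 7 → {'t': 4, 'r': 3, 'p': 0, 'i': 6, 'm': 7, 'c': 4, 'b': 8}
counts['n'] = counts['c']+5 = 9 → {'t': 4, 'r': 3, 'p': 0, 'i': 6, 'm': 7, 'c': 4, 'b': 8, 'n': 9}
counts['p'] = 0+5 = 5 → {'t': 4, 'r': 3, 'p': 5, 'i': 6, 'm': 7, 'c': 4, 'b': 8, 'n': 9}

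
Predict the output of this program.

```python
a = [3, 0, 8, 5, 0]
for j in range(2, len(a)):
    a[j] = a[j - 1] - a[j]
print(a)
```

j=2: a[2] = 0-8 = -8 → [3, 0, -8, 5, 0]
j=3: a[3] = (-8)-5 = -13 → [3, 0, -8, -13, 0]
j=4: a[4] = (-13)-0 = -13 → [3, 0, -8, -13, -13]

[3, 0, -8, -13, -13]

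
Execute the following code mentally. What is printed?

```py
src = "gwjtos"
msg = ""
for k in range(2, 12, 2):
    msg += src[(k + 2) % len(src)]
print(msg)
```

ogjog

k=2: add src[4]='o' → 'o'
k=4: add src[0]='g' → 'og'
k=6: add src[2]='j' → 'ogj'
k=8: add src[4]='o' → 'ogjo'
k=10: add src[0]='g' → 'ogjog'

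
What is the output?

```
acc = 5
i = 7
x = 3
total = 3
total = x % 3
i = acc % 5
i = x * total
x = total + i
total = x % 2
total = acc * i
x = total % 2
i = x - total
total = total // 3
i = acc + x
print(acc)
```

total = 3%3 = 0
i = 5%5 = 0
i = 3*0 = 0
x = 0+0 = 0
total = 0%2 = 0
total = 5*0 = 0
x = 0%2 = 0
i = 0-0 = 0
total = 0//3 = 0
i = 5+0 = 5

5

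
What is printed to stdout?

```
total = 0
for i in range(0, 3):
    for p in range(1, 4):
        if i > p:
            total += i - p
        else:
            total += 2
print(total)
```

17

i=0,p=1: not 0>1, total = 0+2 = 2
i=0,p=2: not 0>2, total = 2+2 = 4
i=0,p=3: not 0>3, total = 4+2 = 6
i=1,p=1: not 1>1, total = 6+2 = 8
i=1,p=2: not 1>2, total = 8+2 = 10
i=1,p=3: not 1>3, total = 10+2 = 12
i=2,p=1: 2>1, total = 12+1 = 13
i=2,p=2: not 2>2, total = 13+2 = 15
i=2,p=3: not 2>3, total = 15+2 = 17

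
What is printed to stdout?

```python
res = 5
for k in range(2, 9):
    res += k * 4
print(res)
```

145

k=2: res = 5+2*4 = 13
k=3: res = 13+3*4 = 25
k=4: res = 25+4*4 = 41
k=5: res = 41+5*4 = 61
k=6: res = 61+6*4 = 85
k=7: res = 85+7*4 = 113
k=8: res = 113+8*4 = 145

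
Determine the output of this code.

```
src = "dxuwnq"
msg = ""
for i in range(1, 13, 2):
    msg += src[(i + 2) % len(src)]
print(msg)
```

i=1: add src[3]='w' → 'w'
i=3: add src[5]='q' → 'wq'
i=5: add src[1]='x' → 'wqx'
i=7: add src[3]='w' → 'wqxw'
i=9: add src[5]='q' → 'wqxwq'
i=11: add src[1]='x' → 'wqxwqx'

wqxwqx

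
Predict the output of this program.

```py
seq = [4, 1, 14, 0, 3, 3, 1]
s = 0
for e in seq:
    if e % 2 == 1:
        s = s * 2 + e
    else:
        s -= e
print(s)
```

-149

e=4: not odd, s = 0-4 = -4
e=1: odd, s = (-4)*2+1 = -7
e=14: not odd, s = (-7)-14 = -21
e=0: not odd, s = (-21)-0 = -21
e=3: odd, s = (-21)*2+3 = -39
e=3: odd, s = (-39)*2+3 = -75
e=1: odd, s = (-75)*2+1 = -149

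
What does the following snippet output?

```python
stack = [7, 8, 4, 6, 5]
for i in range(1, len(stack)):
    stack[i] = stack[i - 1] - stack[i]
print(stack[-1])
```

-16

i=1: stack[1] = 7-8 = -1 → [7, -1, 4, 6, 5]
i=2: stack[2] = (-1)-4 = -5 → [7, -1, -5, 6, 5]
i=3: stack[3] = (-5)-6 = -11 → [7, -1, -5, -11, 5]
i=4: stack[4] = (-11)-5 = -16 → [7, -1, -5, -11, -16]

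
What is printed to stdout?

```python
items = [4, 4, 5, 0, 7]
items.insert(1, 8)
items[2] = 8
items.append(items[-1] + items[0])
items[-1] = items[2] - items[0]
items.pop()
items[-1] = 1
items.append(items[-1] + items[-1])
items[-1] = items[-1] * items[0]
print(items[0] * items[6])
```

32

insert 8 at 1 → [4, 8, 4, 5, 0, 7]
items[2] = 8 → [4, 8, 8, 5, 0, 7]
append items[-1]+items[0] = 7+4 = 11 → [4, 8, 8, 5, 0, 7, 11]
items[-1] = items[2]-items[0] = 8-4 = 4 → [4, 8, 8, 5, 0, 7, 4]
pop() removes 4 → [4, 8, 8, 5, 0, 7]
items[-1] = 1 → [4, 8, 8, 5, 0, 1]
append items[-1]+items[-1] = 1+1 = 2 → [4, 8, 8, 5, 0, 1, 2]
items[-1] = items[-1]*items[0] = 2*4 = 8 → [4, 8, 8, 5, 0, 1, 8]
items[0]*items[6] = 4*8 = 32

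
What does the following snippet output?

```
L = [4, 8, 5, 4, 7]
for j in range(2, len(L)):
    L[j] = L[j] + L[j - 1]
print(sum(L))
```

j=2: L[2] = 5+8 = 13 → [4, 8, 13, 4, 7]
j=3: L[3] = 4+13 = 17 → [4, 8, 13, 17, 7]
j=4: L[4] = 7+17 = 24 → [4, 8, 13, 17, 24]
sum = 66

66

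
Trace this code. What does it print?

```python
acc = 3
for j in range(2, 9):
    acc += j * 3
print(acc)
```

j=2: acc = 3+2*3 = 9
j=3: acc = 9+3*3 = 18
j=4: acc = 18+4*3 = 30
j=5: acc = 30+5*3 = 45
j=6: acc = 45+6*3 = 63
j=7: acc = 63+7*3 = 84
j=8: acc = 84+8*3 = 108

108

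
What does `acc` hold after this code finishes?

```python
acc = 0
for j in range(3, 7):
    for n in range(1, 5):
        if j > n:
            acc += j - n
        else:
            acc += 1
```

36

j=3,n=1: 3>1, acc = 0+2 = 2
j=3,n=2: 3>2, acc = 2+1 = 3
j=3,n=3: not 3>3, acc = 3+1 = 4
j=3,n=4: not 3>4, acc = 4+1 = 5
j=4,n=1: 4>1, acc = 5+3 = 8
j=4,n=2: 4>2, acc = 8+2 = 10
j=4,n=3: 4>3, acc = 10+1 = 11
j=4,n=4: not 4>4, acc = 11+1 = 12
j=5,n=1: 5>1, acc = 12+4 = 16
j=5,n=2: 5>2, acc = 16+3 = 19
j=5,n=3: 5>3, acc = 19+2 = 21
j=5,n=4: 5>4, acc = 21+1 = 22
j=6,n=1: 6>1, acc = 22+5 = 27
j=6,n=2: 6>2, acc = 27+4 = 31
j=6,n=3: 6>3, acc = 31+3 = 34
j=6,n=4: 6>4, acc = 34+2 = 36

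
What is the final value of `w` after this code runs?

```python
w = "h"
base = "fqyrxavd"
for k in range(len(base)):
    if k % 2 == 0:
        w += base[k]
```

'hfyxv'

k=0: add 'f' → 'hf'
k=1: skip
k=2: add 'y' → 'hfy'
k=3: skip
k=4: add 'x' → 'hfyx'
k=5: skip
k=6: add 'v' → 'hfyxv'
k=7: skip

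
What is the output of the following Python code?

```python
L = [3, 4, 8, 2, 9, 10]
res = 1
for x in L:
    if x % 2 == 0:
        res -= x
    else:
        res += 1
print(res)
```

x=3: not even, res = 1+1 = 2
x=4: even, res = 2-4 = -2
x=8: even, res = (-2)-8 = -10
x=2: even, res = (-10)-2 = -12
x=9: not even, res = (-12)+1 = -11
x=10: even, res = (-11)-10 = -21

-21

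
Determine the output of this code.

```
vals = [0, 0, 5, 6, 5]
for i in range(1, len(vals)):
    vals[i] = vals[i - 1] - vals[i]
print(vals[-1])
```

i=1: vals[1] = 0-0 = 0 → [0, 0, 5, 6, 5]
i=2: vals[2] = 0-5 = -5 → [0, 0, -5, 6, 5]
i=3: vals[3] = (-5)-6 = -11 → [0, 0, -5, -11, 5]
i=4: vals[4] = (-11)-5 = -16 → [0, 0, -5, -11, -16]

-16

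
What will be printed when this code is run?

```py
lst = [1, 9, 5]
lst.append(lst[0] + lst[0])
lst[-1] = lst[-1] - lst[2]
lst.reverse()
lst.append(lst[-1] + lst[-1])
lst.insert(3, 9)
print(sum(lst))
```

append lst[0]+lst[0] = 1+1 = 2 → [1, 9, 5, 2]
lst[-1] = lst[-1]-lst[2] = 2-5 = -3 → [1, 9, 5, -3]
reverse → [-3, 5, 9, 1]
append lst[-1]+lst[-1] = 1+1 = 2 → [-3, 5, 9, 1, 2]
insert 9 at 3 → [-3, 5, 9, 9, 1, 2]
sum = 23

23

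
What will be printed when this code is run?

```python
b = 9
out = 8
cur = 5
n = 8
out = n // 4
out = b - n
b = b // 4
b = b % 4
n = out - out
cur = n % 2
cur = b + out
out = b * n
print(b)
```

2

out = 8//4 = 2
out = 9-8 = 1
b = 9//4 = 2
b = 2%4 = 2
n = 1-1 = 0
cur = 0%2 = 0
cur = 2+1 = 3
out = 2*0 = 0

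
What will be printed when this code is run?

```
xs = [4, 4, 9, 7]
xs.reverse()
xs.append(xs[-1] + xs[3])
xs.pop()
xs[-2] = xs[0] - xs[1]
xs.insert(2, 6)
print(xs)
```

reverse → [7, 9, 4, 4]
append xs[-1]+xs[3] = 4+4 = 8 → [7, 9, 4, 4, 8]
pop() removes 8 → [7, 9, 4, 4]
xs[-2] = xs[0]-xs[1] = 7-9 = -2 → [7, 9, -2, 4]
insert 6 at 2 → [7, 9, 6, -2, 4]

[7, 9, 6, -2, 4]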